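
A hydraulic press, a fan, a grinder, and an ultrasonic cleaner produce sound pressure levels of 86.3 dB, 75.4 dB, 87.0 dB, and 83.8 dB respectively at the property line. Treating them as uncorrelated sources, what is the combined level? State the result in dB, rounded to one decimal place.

90.8 dB

For uncorrelated sources the intensities add, so convert each level to linear form, sum, and take 10·log₁₀ of the total.
Σ 10^(L/10) = 10^(86.3/10) + 10^(75.4/10) + 10^(87.0/10) + 10^(83.8/10) = 1.202e+09.
L_total = 10·log₁₀(1.202e+09) = 90.80 dB.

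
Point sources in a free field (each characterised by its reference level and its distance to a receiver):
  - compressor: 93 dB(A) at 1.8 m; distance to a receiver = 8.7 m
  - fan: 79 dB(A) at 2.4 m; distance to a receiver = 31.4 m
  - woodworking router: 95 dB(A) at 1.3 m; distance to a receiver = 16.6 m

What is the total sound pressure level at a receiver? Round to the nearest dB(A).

Apply inverse-square spreading to bring every level to the receiver, then sum 10^(L/10).
compressor: 93 − 20·log₁₀(8.7/1.8) = 93 − 13.68 = 79.32 dB(A).
fan: 79 − 20·log₁₀(31.4/2.4) = 79 − 22.33 = 56.67 dB(A).
woodworking router: 95 − 20·log₁₀(16.6/1.3) = 95 − 22.12 = 72.88 dB(A).
Σ 10^(L/10) = 1.053e+08 → L_total = 10·log₁₀(1.053e+08) = 80.22 dB(A).

80 dB(A)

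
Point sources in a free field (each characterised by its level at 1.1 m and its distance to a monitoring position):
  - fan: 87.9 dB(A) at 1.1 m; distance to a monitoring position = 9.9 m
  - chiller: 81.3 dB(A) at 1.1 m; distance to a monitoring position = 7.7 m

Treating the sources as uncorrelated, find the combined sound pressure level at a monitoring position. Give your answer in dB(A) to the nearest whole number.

Propagate each source to the receiver with L = L_ref − 20·log₁₀(r/r_ref), then add intensities.
fan: 87.9 − 20·log₁₀(9.9/1.1) = 87.9 − 19.08 = 68.82 dB(A).
chiller: 81.3 − 20·log₁₀(7.7/1.1) = 81.3 − 16.90 = 64.40 dB(A).
Σ 10^(L/10) = 1.037e+07 → L_total = 10·log₁₀(1.037e+07) = 70.16 dB(A).

70 dB(A)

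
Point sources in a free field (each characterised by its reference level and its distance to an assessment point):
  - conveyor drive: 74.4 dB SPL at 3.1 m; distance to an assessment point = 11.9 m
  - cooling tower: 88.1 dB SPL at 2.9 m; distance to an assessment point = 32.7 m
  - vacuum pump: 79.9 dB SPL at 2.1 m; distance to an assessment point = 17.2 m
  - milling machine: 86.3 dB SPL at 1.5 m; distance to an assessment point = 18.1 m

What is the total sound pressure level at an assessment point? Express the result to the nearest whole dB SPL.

Apply inverse-square spreading to bring every level to the receiver, then sum 10^(L/10).
conveyor drive: 74.4 − 20·log₁₀(11.9/3.1) = 74.4 − 11.68 = 62.72 dB SPL.
cooling tower: 88.1 − 20·log₁₀(32.7/2.9) = 88.1 − 21.04 = 67.06 dB SPL.
vacuum pump: 79.9 − 20·log₁₀(17.2/2.1) = 79.9 − 18.27 = 61.63 dB SPL.
milling machine: 86.3 − 20·log₁₀(18.1/1.5) = 86.3 − 21.63 = 64.67 dB SPL.
Σ 10^(L/10) = 1.133e+07 → L_total = 10·log₁₀(1.133e+07) = 70.54 dB SPL.

71 dB SPL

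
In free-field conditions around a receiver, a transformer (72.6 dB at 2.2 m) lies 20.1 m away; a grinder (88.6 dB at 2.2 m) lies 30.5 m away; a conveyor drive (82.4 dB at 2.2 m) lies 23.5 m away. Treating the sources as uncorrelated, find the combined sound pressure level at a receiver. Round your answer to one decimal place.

67.4 dB

Propagate each source to the receiver with L = L_ref − 20·log₁₀(r/r_ref), then add intensities.
transformer: 72.6 − 20·log₁₀(20.1/2.2) = 72.6 − 19.22 = 53.38 dB.
grinder: 88.6 − 20·log₁₀(30.5/2.2) = 88.6 − 22.84 = 65.76 dB.
conveyor drive: 82.4 − 20·log₁₀(23.5/2.2) = 82.4 − 20.57 = 61.83 dB.
Σ 10^(L/10) = 5.510e+06 → L_total = 10·log₁₀(5.510e+06) = 67.41 dB.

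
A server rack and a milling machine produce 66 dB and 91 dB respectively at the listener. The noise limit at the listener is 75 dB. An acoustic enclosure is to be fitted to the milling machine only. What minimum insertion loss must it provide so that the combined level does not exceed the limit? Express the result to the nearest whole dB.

17 dB

Everything except the milling machine sums to 10^(66/10) = 3.981e+06 in linear terms, 66.00 dB.
The limit corresponds to 10^(75/10) = 3.162e+07; subtracting the fixed part leaves 2.764e+07 for the milling machine, i.e. 74.42 dB.
Required insertion loss = 91 − 74.42 = 16.58 dB.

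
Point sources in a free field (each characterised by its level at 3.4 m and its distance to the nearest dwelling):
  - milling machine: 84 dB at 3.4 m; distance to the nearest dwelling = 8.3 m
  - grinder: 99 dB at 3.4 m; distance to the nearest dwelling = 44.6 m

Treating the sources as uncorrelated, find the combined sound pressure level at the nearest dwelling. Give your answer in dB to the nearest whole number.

79 dB

First find each source's level at the receiver (point-source: −20·log₁₀(r/r_ref)), then combine on an intensity basis.
milling machine: 84 − 20·log₁₀(8.3/3.4) = 84 − 7.75 = 76.25 dB.
grinder: 99 − 20·log₁₀(44.6/3.4) = 99 − 22.36 = 76.64 dB.
Σ 10^(L/10) = 8.831e+07 → L_total = 10·log₁₀(8.831e+07) = 79.46 dB.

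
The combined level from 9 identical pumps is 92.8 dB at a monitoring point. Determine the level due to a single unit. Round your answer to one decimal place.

9 equal contributions raise the level by 10·log₁₀ 9 = 9.542 dB, so each unit alone gives 92.8 − 9.542.

83.3 dB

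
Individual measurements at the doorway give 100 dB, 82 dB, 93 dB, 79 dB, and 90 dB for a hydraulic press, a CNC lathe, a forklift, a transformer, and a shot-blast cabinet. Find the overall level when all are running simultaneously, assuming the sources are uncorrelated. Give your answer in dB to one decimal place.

For uncorrelated sources the intensities add, so convert each level to linear form, sum, and take 10·log₁₀ of the total.
Σ 10^(L/10) = 10^(100/10) + 10^(82/10) + 10^(93/10) + 10^(79/10) + 10^(90/10) = 1.323e+10.
L_total = 10·log₁₀(1.323e+10) = 101.22 dB.

101.2 dB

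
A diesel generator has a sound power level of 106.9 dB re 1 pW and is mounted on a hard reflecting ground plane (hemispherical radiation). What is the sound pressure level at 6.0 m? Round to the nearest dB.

83 dB

L_p = L_w − 10·log₁₀(2π·r²) with r = 6.0 m.
2π·r² = 226.2 m², 10·log₁₀ of that is 23.545 dB.
L_p = 106.9 − 23.545 = 83.36 dB.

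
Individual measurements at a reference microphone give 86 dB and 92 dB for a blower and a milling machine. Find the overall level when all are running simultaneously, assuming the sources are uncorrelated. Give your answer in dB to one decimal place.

For uncorrelated sources the intensities add, so convert each level to linear form, sum, and take 10·log₁₀ of the total.
Σ 10^(L/10) = 10^(86/10) + 10^(92/10) = 1.983e+09.
L_total = 10·log₁₀(1.983e+09) = 92.97 dB.

93.0 dB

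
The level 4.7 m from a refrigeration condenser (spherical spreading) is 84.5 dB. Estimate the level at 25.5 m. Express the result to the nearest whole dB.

Point-source attenuation: ΔL = 20·log₁₀(r₂/r₁) = 20·log₁₀(25.5/4.7) = 14.689 dB.
L₂ = 84.5 − 20·log₁₀(25.5/4.7) = 84.5 − 14.689 = 69.81 dB.

70 dB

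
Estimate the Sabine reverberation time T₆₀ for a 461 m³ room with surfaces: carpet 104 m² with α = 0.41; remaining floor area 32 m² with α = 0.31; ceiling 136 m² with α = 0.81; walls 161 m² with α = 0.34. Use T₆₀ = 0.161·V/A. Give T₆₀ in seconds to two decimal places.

A = Σ Sᵢαᵢ = 104·0.41 + 32·0.31 + 136·0.81 + 161·0.34 = 217.46 m².
T₆₀ = 0.161·V/A = 0.161·461/217.46 = 0.341 s.

0.34 s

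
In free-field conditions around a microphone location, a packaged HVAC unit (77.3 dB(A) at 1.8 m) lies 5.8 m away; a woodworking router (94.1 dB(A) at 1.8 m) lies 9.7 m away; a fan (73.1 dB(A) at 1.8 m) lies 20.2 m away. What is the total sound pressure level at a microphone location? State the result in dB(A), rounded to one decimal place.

79.7 dB(A)

Apply inverse-square spreading to bring every level to the receiver, then sum 10^(L/10).
packaged HVAC unit: 77.3 − 20·log₁₀(5.8/1.8) = 77.3 − 10.16 = 67.14 dB(A).
woodworking router: 94.1 − 20·log₁₀(9.7/1.8) = 94.1 − 14.63 = 79.47 dB(A).
fan: 73.1 − 20·log₁₀(20.2/1.8) = 73.1 − 21.00 = 52.10 dB(A).
Σ 10^(L/10) = 9.385e+07 → L_total = 10·log₁₀(9.385e+07) = 79.72 dB(A).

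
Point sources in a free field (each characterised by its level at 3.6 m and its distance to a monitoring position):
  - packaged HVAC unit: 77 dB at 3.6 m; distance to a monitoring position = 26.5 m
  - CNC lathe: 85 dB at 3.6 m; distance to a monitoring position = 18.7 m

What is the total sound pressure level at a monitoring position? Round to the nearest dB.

71 dB

Propagate each source to the receiver with L = L_ref − 20·log₁₀(r/r_ref), then add intensities.
packaged HVAC unit: 77 − 20·log₁₀(26.5/3.6) = 77 − 17.34 = 59.66 dB.
CNC lathe: 85 − 20·log₁₀(18.7/3.6) = 85 − 14.31 = 70.69 dB.
Σ 10^(L/10) = 1.264e+07 → L_total = 10·log₁₀(1.264e+07) = 71.02 dB.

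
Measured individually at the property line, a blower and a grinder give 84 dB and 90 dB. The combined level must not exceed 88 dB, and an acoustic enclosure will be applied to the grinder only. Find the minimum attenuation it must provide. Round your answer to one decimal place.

Everything except the grinder sums to 10^(84/10) = 2.512e+08 in linear terms, 84.00 dB.
The limit corresponds to 10^(88/10) = 6.310e+08; subtracting the fixed part leaves 3.798e+08 for the grinder, i.e. 85.80 dB.
Required insertion loss = 90 − 85.80 = 4.20 dB.

4.2 dB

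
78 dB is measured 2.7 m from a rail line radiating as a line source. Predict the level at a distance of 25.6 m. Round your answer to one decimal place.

For a line source, L₂ = L₁ − 10·log₁₀(r₂/r₁).
L₂ = 78 − 10·log₁₀(25.6/2.7) = 78 − 9.769 = 68.23 dB.

68.2 dB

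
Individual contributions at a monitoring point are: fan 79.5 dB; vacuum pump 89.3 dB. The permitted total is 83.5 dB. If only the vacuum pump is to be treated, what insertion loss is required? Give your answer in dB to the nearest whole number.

8 dB

The untreated sources together contribute 10^(79.5/10) = 8.913e+07, i.e. 79.50 dB.
To meet 83.5 dB overall, the treated vacuum pump may contribute at most 10^(83.5/10) − 8.913e+07 = 1.347e+08, i.e. 81.30 dB.
Required insertion loss = 89.3 − 81.30 = 8.00 dB.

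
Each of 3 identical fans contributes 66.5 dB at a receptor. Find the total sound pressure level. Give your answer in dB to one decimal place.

L_total = L₁ + 10·log₁₀ N for N identical incoherent sources.
L_total = 66.5 + 10·log₁₀(3) = 66.5 + 4.771 = 71.27 dB.

71.3 dB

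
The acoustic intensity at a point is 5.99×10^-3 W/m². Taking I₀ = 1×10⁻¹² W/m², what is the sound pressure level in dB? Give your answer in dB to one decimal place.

97.8 dB

L = 10·log₁₀(I/I₀) = 10·log₁₀(5.99×10^-3/10⁻¹²) = 10·log₁₀(5.99×10^9).
L = 10·(0.7774 + 9) = 97.77 dB.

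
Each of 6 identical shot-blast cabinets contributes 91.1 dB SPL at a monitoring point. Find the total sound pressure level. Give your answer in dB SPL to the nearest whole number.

99 dB SPL

With 6 equal, uncorrelated contributions the intensity is 6× that of one unit, giving a rise of 10·log₁₀ 6.
L_total = 91.1 + 10·log₁₀(6) = 91.1 + 7.782 = 98.88 dB SPL.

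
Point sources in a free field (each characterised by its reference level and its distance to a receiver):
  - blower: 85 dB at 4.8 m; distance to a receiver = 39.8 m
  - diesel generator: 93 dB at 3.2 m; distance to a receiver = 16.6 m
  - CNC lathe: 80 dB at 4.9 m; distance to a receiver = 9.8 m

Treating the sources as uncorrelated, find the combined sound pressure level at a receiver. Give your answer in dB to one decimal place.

First find each source's level at the receiver (point-source: −20·log₁₀(r/r_ref)), then combine on an intensity basis.
blower: 85 − 20·log₁₀(39.8/4.8) = 85 − 18.37 = 66.63 dB.
diesel generator: 93 − 20·log₁₀(16.6/3.2) = 93 − 14.30 = 78.70 dB.
CNC lathe: 80 − 20·log₁₀(9.8/4.9) = 80 − 6.02 = 73.98 dB.
Σ 10^(L/10) = 1.037e+08 → L_total = 10·log₁₀(1.037e+08) = 80.16 dB.

80.2 dB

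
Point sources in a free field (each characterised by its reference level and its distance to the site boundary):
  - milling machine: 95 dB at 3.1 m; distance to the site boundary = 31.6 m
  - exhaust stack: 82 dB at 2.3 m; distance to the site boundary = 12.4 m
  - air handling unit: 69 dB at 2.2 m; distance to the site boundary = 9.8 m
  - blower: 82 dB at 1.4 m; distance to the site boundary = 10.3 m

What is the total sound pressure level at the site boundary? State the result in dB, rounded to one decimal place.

Propagate each source to the receiver with L = L_ref − 20·log₁₀(r/r_ref), then add intensities.
milling machine: 95 − 20·log₁₀(31.6/3.1) = 95 − 20.17 = 74.83 dB.
exhaust stack: 82 − 20·log₁₀(12.4/2.3) = 82 − 14.63 = 67.37 dB.
air handling unit: 69 − 20·log₁₀(9.8/2.2) = 69 − 12.98 = 56.02 dB.
blower: 82 − 20·log₁₀(10.3/1.4) = 82 − 17.33 = 64.67 dB.
Σ 10^(L/10) = 3.921e+07 → L_total = 10·log₁₀(3.921e+07) = 75.93 dB.

75.9 dB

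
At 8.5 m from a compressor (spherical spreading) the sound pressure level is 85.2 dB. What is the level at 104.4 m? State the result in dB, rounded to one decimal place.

Point-source attenuation: ΔL = 20·log₁₀(r₂/r₁) = 20·log₁₀(104.4/8.5) = 21.786 dB.
L₂ = 85.2 − 20·log₁₀(104.4/8.5) = 85.2 − 21.786 = 63.41 dB.

63.4 dB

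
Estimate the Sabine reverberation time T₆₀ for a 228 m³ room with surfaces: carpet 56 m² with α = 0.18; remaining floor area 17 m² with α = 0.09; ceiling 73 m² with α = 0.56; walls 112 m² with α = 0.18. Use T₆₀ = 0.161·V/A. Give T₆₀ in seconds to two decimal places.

0.51 s

A = Σ Sᵢαᵢ = 56·0.18 + 17·0.09 + 73·0.56 + 112·0.18 = 72.65 m².
T₆₀ = 0.161·V/A = 0.161·228/72.65 = 0.505 s.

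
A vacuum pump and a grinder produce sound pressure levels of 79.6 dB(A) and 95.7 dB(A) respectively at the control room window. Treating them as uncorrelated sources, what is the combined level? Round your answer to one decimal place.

95.8 dB(A)

For uncorrelated sources the intensities add, so convert each level to linear form, sum, and take 10·log₁₀ of the total.
Σ 10^(L/10) = 10^(79.6/10) + 10^(95.7/10) = 3.807e+09.
L_total = 10·log₁₀(3.807e+09) = 95.81 dB(A).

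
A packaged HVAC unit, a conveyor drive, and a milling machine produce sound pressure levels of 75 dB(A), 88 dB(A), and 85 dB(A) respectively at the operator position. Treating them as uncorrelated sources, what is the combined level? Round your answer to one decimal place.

89.9 dB(A)

For uncorrelated sources the intensities add, so convert each level to linear form, sum, and take 10·log₁₀ of the total.
Σ 10^(L/10) = 10^(75/10) + 10^(88/10) + 10^(85/10) = 9.788e+08.
L_total = 10·log₁₀(9.788e+08) = 89.91 dB(A).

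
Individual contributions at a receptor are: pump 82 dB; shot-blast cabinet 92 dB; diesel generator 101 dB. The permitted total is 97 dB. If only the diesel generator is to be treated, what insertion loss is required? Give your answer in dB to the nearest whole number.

6 dB

Everything except the diesel generator sums to 10^(82/10) + 10^(92/10) = 1.743e+09 in linear terms, 92.41 dB.
To meet 97 dB overall, the treated diesel generator may contribute at most 10^(97/10) − 1.743e+09 = 3.268e+09, i.e. 95.14 dB.
So the diesel generator must be reduced from 101 to 95.14 dB: IL = 5.86 dB.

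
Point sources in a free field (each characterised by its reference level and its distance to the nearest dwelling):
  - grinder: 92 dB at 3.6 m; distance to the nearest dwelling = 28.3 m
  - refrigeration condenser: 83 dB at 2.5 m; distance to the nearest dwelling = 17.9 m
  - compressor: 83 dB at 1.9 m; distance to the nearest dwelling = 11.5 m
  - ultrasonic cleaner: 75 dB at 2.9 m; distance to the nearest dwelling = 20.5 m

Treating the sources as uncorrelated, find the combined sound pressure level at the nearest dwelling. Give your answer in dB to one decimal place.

75.5 dB

Apply inverse-square spreading to bring every level to the receiver, then sum 10^(L/10).
grinder: 92 − 20·log₁₀(28.3/3.6) = 92 − 17.91 = 74.09 dB.
refrigeration condenser: 83 − 20·log₁₀(17.9/2.5) = 83 − 17.10 = 65.90 dB.
compressor: 83 − 20·log₁₀(11.5/1.9) = 83 − 15.64 = 67.36 dB.
ultrasonic cleaner: 75 − 20·log₁₀(20.5/2.9) = 75 − 16.99 = 58.01 dB.
Σ 10^(L/10) = 3.562e+07 → L_total = 10·log₁₀(3.562e+07) = 75.52 dB.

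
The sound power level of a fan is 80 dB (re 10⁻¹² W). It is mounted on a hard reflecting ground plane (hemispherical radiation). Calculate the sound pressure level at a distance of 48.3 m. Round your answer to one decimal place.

38.3 dB

L_p = L_w − 10·log₁₀(2π·r²) with r = 48.3 m.
2π·r² = 1.466e+04 m², 10·log₁₀ of that is 41.661 dB.
L_p = 80 − 41.661 = 38.34 dB.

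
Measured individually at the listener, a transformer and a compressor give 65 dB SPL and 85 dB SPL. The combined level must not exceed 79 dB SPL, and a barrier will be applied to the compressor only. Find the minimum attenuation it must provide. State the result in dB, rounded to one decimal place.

6.2 dB

The untreated sources together contribute 10^(65/10) = 3.162e+06, i.e. 65.00 dB SPL.
The limit corresponds to 10^(79/10) = 7.943e+07; subtracting the fixed part leaves 7.627e+07 for the compressor, i.e. 78.82 dB SPL.
Required insertion loss = 85 − 78.82 = 6.18 dB.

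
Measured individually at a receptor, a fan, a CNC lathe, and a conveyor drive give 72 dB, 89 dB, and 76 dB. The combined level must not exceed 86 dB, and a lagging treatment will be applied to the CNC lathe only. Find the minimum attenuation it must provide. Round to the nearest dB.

The untreated sources together contribute 10^(72/10) + 10^(76/10) = 5.566e+07, i.e. 77.46 dB.
To meet 86 dB overall, the treated CNC lathe may contribute at most 10^(86/10) − 5.566e+07 = 3.424e+08, i.e. 85.35 dB.
So the CNC lathe must be reduced from 89 to 85.35 dB: IL = 3.65 dB.

4 dB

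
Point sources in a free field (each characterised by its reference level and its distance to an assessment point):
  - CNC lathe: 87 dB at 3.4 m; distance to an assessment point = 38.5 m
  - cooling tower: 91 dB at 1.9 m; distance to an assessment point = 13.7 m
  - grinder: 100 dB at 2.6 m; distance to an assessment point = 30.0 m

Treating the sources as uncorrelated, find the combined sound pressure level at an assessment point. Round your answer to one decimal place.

80.1 dB

Apply inverse-square spreading to bring every level to the receiver, then sum 10^(L/10).
CNC lathe: 87 − 20·log₁₀(38.5/3.4) = 87 − 21.08 = 65.92 dB.
cooling tower: 91 − 20·log₁₀(13.7/1.9) = 91 − 17.16 = 73.84 dB.
grinder: 100 − 20·log₁₀(30.0/2.6) = 100 − 21.24 = 78.76 dB.
Σ 10^(L/10) = 1.032e+08 → L_total = 10·log₁₀(1.032e+08) = 80.14 dB.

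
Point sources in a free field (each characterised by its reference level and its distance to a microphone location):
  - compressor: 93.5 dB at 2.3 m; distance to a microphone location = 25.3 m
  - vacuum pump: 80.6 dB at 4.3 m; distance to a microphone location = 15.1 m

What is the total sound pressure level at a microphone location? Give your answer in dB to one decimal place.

First find each source's level at the receiver (point-source: −20·log₁₀(r/r_ref)), then combine on an intensity basis.
compressor: 93.5 − 20·log₁₀(25.3/2.3) = 93.5 − 20.83 = 72.67 dB.
vacuum pump: 80.6 − 20·log₁₀(15.1/4.3) = 80.6 − 10.91 = 69.69 dB.
Σ 10^(L/10) = 2.781e+07 → L_total = 10·log₁₀(2.781e+07) = 74.44 dB.

74.4 dB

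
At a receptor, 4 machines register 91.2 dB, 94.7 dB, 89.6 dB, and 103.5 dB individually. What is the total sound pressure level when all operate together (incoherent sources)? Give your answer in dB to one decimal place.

Incoherent sources combine by intensity addition: L_total = 10·log₁₀(Σ 10^(L_i/10)).
Σ 10^(L/10) = 10^(91.2/10) + 10^(94.7/10) + 10^(89.6/10) + 10^(103.5/10) = 2.757e+10.
L_total = 10·log₁₀(2.757e+10) = 104.40 dB.

104.4 dB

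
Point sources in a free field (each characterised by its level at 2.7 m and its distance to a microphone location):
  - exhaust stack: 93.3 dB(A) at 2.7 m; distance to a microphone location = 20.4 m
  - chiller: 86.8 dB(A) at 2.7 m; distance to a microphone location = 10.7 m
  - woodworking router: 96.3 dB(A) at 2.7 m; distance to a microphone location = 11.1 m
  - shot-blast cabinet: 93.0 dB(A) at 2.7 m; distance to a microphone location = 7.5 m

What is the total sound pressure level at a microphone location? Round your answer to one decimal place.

87.6 dB(A)

Propagate each source to the receiver with L = L_ref − 20·log₁₀(r/r_ref), then add intensities.
exhaust stack: 93.3 − 20·log₁₀(20.4/2.7) = 93.3 − 17.57 = 75.73 dB(A).
chiller: 86.8 − 20·log₁₀(10.7/2.7) = 86.8 − 11.96 = 74.84 dB(A).
woodworking router: 96.3 − 20·log₁₀(11.1/2.7) = 96.3 − 12.28 = 84.02 dB(A).
shot-blast cabinet: 93.0 − 20·log₁₀(7.5/2.7) = 93.0 − 8.87 = 84.13 dB(A).
Σ 10^(L/10) = 5.789e+08 → L_total = 10·log₁₀(5.789e+08) = 87.63 dB(A).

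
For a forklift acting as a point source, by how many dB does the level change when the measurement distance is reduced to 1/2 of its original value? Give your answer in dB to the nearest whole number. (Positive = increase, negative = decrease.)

+6 dB

Point-source spreading: ΔL = −20·log₁₀(r₂/r₁).
ΔL = −20·log₁₀(0.5) = +6.02 dB.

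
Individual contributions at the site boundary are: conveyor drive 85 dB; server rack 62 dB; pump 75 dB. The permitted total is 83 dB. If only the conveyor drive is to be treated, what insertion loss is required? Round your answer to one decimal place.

2.8 dB

The untreated sources together contribute 10^(62/10) + 10^(75/10) = 3.321e+07, i.e. 75.21 dB.
To meet 83 dB overall, the treated conveyor drive may contribute at most 10^(83/10) − 3.321e+07 = 1.663e+08, i.e. 82.21 dB.
Required insertion loss = 85 − 82.21 = 2.79 dB.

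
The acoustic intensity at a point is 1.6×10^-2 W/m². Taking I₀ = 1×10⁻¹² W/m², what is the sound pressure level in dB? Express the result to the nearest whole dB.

102 dB

Dividing by I₀ shifts the exponent by 12: I/I₀ = 1.6×10^10.
L = 10·(0.2041 + 10) = 102.04 dB.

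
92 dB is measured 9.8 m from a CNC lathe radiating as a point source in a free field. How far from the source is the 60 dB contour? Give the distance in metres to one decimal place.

390.1 m

The 32.0 dB drop corresponds to a distance ratio of 10^(32.0/20) for a point source.
r₂ = 9.8·10^((92−60)/20) = 9.8·10^(32.0/20) = 390.15 m.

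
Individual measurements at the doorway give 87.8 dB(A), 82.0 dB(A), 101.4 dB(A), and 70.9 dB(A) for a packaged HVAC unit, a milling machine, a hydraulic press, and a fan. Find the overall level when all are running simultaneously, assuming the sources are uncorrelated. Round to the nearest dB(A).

For uncorrelated sources the intensities add, so convert each level to linear form, sum, and take 10·log₁₀ of the total.
Σ 10^(L/10) = 10^(87.8/10) + 10^(82.0/10) + 10^(101.4/10) + 10^(70.9/10) = 1.458e+10.
L_total = 10·log₁₀(1.458e+10) = 101.64 dB(A).

102 dB(A)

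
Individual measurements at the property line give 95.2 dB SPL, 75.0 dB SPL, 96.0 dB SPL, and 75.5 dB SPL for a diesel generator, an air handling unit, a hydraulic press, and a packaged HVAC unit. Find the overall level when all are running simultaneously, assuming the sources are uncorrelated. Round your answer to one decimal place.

98.7 dB SPL

Incoherent sources combine by intensity addition: L_total = 10·log₁₀(Σ 10^(L_i/10)).
Σ 10^(L/10) = 10^(95.2/10) + 10^(75.0/10) + 10^(96.0/10) + 10^(75.5/10) = 7.359e+09.
L_total = 10·log₁₀(7.359e+09) = 98.67 dB SPL.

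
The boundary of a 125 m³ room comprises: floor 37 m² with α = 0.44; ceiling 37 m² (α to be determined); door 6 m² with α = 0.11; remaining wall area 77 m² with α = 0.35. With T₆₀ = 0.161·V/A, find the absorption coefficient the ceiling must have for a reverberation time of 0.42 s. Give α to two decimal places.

0.11

Required total absorption A = 0.161·125/0.42 = 47.92 m².
Absorption from the other surfaces = 37·0.44 + 6·0.11 + 77·0.35 = 43.89 m², so the ceiling must supply 4.03 m² over 37 m².
α = 4.03/37 = 0.109.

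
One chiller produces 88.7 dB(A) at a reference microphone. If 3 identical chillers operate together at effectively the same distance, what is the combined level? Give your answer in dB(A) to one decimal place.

L_total = L₁ + 10·log₁₀ N for N identical incoherent sources.
L_total = 88.7 + 10·log₁₀(3) = 88.7 + 4.771 = 93.47 dB(A).

93.5 dB(A)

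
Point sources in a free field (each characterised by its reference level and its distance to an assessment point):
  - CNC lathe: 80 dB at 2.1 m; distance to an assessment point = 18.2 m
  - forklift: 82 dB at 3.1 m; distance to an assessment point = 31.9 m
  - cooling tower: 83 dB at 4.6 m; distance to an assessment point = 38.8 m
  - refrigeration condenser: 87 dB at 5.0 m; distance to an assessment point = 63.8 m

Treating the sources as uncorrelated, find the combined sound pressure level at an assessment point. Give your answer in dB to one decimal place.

Apply inverse-square spreading to bring every level to the receiver, then sum 10^(L/10).
CNC lathe: 80 − 20·log₁₀(18.2/2.1) = 80 − 18.76 = 61.24 dB.
forklift: 82 − 20·log₁₀(31.9/3.1) = 82 − 20.25 = 61.75 dB.
cooling tower: 83 − 20·log₁₀(38.8/4.6) = 83 − 18.52 = 64.48 dB.
refrigeration condenser: 87 − 20·log₁₀(63.8/5.0) = 87 − 22.12 = 64.88 dB.
Σ 10^(L/10) = 8.711e+06 → L_total = 10·log₁₀(8.711e+06) = 69.40 dB.

69.4 dB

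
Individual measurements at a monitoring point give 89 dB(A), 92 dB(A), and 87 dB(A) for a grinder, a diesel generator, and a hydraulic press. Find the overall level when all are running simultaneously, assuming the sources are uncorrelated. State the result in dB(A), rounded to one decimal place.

For uncorrelated sources the intensities add, so convert each level to linear form, sum, and take 10·log₁₀ of the total.
Σ 10^(L/10) = 10^(89/10) + 10^(92/10) + 10^(87/10) = 2.880e+09.
L_total = 10·log₁₀(2.880e+09) = 94.59 dB(A).

94.6 dB(A)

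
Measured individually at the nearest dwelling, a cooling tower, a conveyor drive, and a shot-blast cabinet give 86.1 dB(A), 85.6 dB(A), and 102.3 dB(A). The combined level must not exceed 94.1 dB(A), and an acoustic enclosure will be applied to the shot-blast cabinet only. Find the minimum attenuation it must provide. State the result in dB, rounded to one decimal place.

Everything except the shot-blast cabinet sums to 10^(86.1/10) + 10^(85.6/10) = 7.705e+08 in linear terms, 88.87 dB(A).
The limit corresponds to 10^(94.1/10) = 2.570e+09; subtracting the fixed part leaves 1.800e+09 for the shot-blast cabinet, i.e. 92.55 dB(A).
So the shot-blast cabinet must be reduced from 102.3 to 92.55 dB(A): IL = 9.75 dB.

9.7 dB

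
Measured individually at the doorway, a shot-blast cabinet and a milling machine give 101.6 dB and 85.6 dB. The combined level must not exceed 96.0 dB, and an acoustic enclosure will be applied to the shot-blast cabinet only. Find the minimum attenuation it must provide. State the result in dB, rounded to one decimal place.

6.0 dB

Everything except the shot-blast cabinet sums to 10^(85.6/10) = 3.631e+08 in linear terms, 85.60 dB.
To meet 96.0 dB overall, the treated shot-blast cabinet may contribute at most 10^(96.0/10) − 3.631e+08 = 3.618e+09, i.e. 95.58 dB.
So the shot-blast cabinet must be reduced from 101.6 to 95.58 dB: IL = 6.02 dB.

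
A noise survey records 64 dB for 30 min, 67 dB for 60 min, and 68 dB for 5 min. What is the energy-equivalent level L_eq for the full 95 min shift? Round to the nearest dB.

66 dB

Weight each interval's intensity by its duration and average over T = 95 min:
Σ tᵢ·10^(Lᵢ/10) = 30·10^(64/10) + 60·10^(67/10) + 5·10^(68/10) = 4.076e+08.
L_eq = 10·log₁₀(4.076e+08/95) = 66.33 dB.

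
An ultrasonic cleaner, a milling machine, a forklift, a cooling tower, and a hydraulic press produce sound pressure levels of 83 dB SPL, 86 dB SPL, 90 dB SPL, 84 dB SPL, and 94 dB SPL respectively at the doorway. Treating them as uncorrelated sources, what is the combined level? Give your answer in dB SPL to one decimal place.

96.4 dB SPL

Incoherent sources combine by intensity addition: L_total = 10·log₁₀(Σ 10^(L_i/10)).
Σ 10^(L/10) = 10^(83/10) + 10^(86/10) + 10^(90/10) + 10^(84/10) + 10^(94/10) = 4.361e+09.
L_total = 10·log₁₀(4.361e+09) = 96.40 dB SPL.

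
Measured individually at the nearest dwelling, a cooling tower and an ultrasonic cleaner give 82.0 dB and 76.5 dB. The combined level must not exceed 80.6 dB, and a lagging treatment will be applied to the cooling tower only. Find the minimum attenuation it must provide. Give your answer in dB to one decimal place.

The untreated sources together contribute 10^(76.5/10) = 4.467e+07, i.e. 76.50 dB.
To meet 80.6 dB overall, the treated cooling tower may contribute at most 10^(80.6/10) − 4.467e+07 = 7.015e+07, i.e. 78.46 dB.
Required insertion loss = 82.0 − 78.46 = 3.54 dB.

3.5 dB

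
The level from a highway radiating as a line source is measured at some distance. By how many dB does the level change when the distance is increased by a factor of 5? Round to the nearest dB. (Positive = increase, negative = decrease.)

-7 dB

A line source loses 3 dB per doubling of distance; generally ΔL = −10·log₁₀(r₂/r₁).
ΔL = −10·log₁₀(5) = -6.99 dB.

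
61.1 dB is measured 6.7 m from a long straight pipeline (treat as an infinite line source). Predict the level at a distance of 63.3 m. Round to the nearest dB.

Line-source attenuation: ΔL = 10·log₁₀(r₂/r₁) = 10·log₁₀(63.3/6.7) = 9.753 dB.
L₂ = 61.1 − 10·log₁₀(63.3/6.7) = 61.1 − 9.753 = 51.35 dB.

51 dB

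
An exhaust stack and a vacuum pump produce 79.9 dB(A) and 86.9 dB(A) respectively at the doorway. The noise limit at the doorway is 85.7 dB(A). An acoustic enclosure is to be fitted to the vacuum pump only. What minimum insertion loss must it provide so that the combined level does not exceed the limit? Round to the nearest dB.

3 dB

Fixed contribution from the other source: Σ 10^(L/10) = 10^(79.9/10) = 9.772e+07 (79.90 dB(A)).
The limit corresponds to 10^(85.7/10) = 3.715e+08; subtracting the fixed part leaves 2.738e+08 for the vacuum pump, i.e. 84.37 dB(A).
Required insertion loss = 86.9 − 84.37 = 2.53 dB.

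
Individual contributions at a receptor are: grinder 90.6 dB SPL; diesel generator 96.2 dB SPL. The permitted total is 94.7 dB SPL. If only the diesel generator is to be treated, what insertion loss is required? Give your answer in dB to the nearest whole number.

4 dB

The untreated sources together contribute 10^(90.6/10) = 1.148e+09, i.e. 90.60 dB SPL.
To meet 94.7 dB SPL overall, the treated diesel generator may contribute at most 10^(94.7/10) − 1.148e+09 = 1.803e+09, i.e. 92.56 dB SPL.
So the diesel generator must be reduced from 96.2 to 92.56 dB SPL: IL = 3.64 dB.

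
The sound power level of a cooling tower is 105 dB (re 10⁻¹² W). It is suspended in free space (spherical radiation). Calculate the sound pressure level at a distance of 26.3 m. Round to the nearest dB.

Free-field spherical radiation: L_p = L_w − 10·log₁₀(4π·r²), r = 26.3 m.
4π·r² = 8692 m², 10·log₁₀ of that is 39.391 dB.
L_p = 105 − 39.391 = 65.61 dB.

66 dB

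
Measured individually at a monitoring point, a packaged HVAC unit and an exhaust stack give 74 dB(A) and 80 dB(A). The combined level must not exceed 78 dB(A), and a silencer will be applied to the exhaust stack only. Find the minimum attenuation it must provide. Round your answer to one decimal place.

4.2 dB

Fixed contribution from the other source: Σ 10^(L/10) = 10^(74/10) = 2.512e+07 (74.00 dB(A)).
To meet 78 dB(A) overall, the treated exhaust stack may contribute at most 10^(78/10) − 2.512e+07 = 3.798e+07, i.e. 75.80 dB(A).
Required insertion loss = 80 − 75.80 = 4.20 dB.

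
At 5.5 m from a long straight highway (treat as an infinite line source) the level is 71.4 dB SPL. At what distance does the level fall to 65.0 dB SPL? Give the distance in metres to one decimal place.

24.0 m

Line-source spreading drops the level by 10·log₁₀(r₂/r₁); inverting, r₂/r₁ = 10^(ΔL/10).
r₂ = 5.5·10^((71.4−65.0)/10) = 5.5·10^(6.4/10) = 24.01 m.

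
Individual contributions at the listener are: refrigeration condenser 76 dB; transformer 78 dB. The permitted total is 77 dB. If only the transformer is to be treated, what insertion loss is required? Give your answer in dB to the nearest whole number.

8 dB

Everything except the transformer sums to 10^(76/10) = 3.981e+07 in linear terms, 76.00 dB.
To meet 77 dB overall, the treated transformer may contribute at most 10^(77/10) − 3.981e+07 = 1.031e+07, i.e. 70.13 dB.
So the transformer must be reduced from 78 to 70.13 dB: IL = 7.87 dB.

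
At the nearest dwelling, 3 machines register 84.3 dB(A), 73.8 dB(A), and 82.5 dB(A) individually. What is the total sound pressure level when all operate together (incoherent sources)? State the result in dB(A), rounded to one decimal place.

For uncorrelated sources the intensities add, so convert each level to linear form, sum, and take 10·log₁₀ of the total.
Σ 10^(L/10) = 10^(84.3/10) + 10^(73.8/10) + 10^(82.5/10) = 4.710e+08.
L_total = 10·log₁₀(4.710e+08) = 86.73 dB(A).

86.7 dB(A)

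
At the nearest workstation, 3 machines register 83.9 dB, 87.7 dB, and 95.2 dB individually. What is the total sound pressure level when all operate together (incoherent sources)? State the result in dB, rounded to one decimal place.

For uncorrelated sources the intensities add, so convert each level to linear form, sum, and take 10·log₁₀ of the total.
Σ 10^(L/10) = 10^(83.9/10) + 10^(87.7/10) + 10^(95.2/10) = 4.146e+09.
L_total = 10·log₁₀(4.146e+09) = 96.18 dB.

96.2 dB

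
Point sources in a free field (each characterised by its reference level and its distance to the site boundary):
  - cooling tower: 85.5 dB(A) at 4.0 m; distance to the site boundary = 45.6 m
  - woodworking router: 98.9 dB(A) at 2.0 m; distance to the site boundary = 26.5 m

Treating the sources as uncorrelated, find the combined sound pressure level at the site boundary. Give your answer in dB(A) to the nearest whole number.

77 dB(A)

Propagate each source to the receiver with L = L_ref − 20·log₁₀(r/r_ref), then add intensities.
cooling tower: 85.5 − 20·log₁₀(45.6/4.0) = 85.5 − 21.14 = 64.36 dB(A).
woodworking router: 98.9 − 20·log₁₀(26.5/2.0) = 98.9 − 22.44 = 76.46 dB(A).
Σ 10^(L/10) = 4.695e+07 → L_total = 10·log₁₀(4.695e+07) = 76.72 dB(A).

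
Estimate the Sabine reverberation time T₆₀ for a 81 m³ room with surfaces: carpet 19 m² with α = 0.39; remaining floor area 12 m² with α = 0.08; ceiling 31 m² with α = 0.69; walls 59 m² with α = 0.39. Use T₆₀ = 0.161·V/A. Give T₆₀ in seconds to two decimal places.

A = Σ Sᵢαᵢ = 19·0.39 + 12·0.08 + 31·0.69 + 59·0.39 = 52.77 m².
T₆₀ = 0.161·V/A = 0.161·81/52.77 = 0.247 s.

0.25 s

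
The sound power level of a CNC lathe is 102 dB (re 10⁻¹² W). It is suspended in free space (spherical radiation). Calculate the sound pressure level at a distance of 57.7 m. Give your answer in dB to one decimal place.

The power spreads over a sphere of area 4π·r², so L_p = L_w − 10·log₁₀(4π·r²).
4π·r² = 4.184e+04 m², 10·log₁₀ of that is 46.216 dB.
L_p = 102 − 46.216 = 55.78 dB.

55.8 dB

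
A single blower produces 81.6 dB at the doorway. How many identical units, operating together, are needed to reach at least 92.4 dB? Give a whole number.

13

N identical sources give L₁ + 10·log₁₀ N, so require 10·log₁₀ N ≥ 92.4 − 81.6 = 10.8 dB.
N ≥ 10^(10.8/10) = 12.023, so N = 13.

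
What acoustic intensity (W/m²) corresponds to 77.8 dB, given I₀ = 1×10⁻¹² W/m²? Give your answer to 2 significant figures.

6.0e-05 W/m²

L = 10·log₁₀(I/I₀) ⇒ I = I₀·10^(L/10) = 10⁻¹² × 10^7.78.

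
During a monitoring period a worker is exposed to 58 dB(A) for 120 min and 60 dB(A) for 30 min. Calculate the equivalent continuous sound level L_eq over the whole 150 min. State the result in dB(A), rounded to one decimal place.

L_eq = 10·log₁₀[(1/T)·Σ tᵢ·10^(Lᵢ/10)] with T = 150 min.
Σ tᵢ·10^(Lᵢ/10) = 120·10^(58/10) + 30·10^(60/10) = 1.057e+08.
L_eq = 10·log₁₀(1.057e+08/150) = 58.48 dB(A).

58.5 dB(A)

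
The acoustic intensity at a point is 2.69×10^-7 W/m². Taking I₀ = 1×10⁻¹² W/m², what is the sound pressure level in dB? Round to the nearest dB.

I/I₀ = 2.69×10^-7/10⁻¹² = 2.69×10^5, and L = 10·log₁₀(I/I₀).
L = 10·(0.4298 + 5) = 54.30 dB.

54 dB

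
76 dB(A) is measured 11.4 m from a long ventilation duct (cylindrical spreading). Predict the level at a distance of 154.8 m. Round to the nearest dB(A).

65 dB(A)

For a line source, L₂ = L₁ − 10·log₁₀(r₂/r₁).
L₂ = 76 − 10·log₁₀(154.8/11.4) = 76 − 11.329 = 64.67 dB(A).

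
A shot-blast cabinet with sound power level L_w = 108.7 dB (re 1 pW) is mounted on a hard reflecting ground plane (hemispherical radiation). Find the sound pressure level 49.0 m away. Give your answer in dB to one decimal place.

66.9 dB

The power spreads over a hemisphere of area 2π·r², so L_p = L_w − 10·log₁₀(2π·r²).
2π·r² = 1.509e+04 m², 10·log₁₀ of that is 41.786 dB.
L_p = 108.7 − 41.786 = 66.91 dB.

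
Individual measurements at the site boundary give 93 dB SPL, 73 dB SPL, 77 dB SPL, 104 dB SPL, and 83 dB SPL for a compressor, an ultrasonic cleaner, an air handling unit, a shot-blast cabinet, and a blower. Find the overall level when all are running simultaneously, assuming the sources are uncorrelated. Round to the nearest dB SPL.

104 dB SPL

For uncorrelated sources the intensities add, so convert each level to linear form, sum, and take 10·log₁₀ of the total.
Σ 10^(L/10) = 10^(93/10) + 10^(73/10) + 10^(77/10) + 10^(104/10) + 10^(83/10) = 2.738e+10.
L_total = 10·log₁₀(2.738e+10) = 104.37 dB SPL.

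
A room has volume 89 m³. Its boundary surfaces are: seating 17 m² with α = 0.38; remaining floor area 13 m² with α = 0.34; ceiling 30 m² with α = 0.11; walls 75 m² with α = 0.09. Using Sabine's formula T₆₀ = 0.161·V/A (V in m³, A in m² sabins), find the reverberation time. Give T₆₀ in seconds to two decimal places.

Total absorption A = 17·0.38 + 13·0.34 + 30·0.11 + 75·0.09 = 20.93 m² sabins.
T₆₀ = 0.161 × 89 / 20.93 = 0.685 s.

0.68 s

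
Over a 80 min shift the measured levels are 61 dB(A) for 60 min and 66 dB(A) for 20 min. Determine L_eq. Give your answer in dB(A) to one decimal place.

Weight each interval's intensity by its duration and average over T = 80 min:
Σ tᵢ·10^(Lᵢ/10) = 60·10^(61/10) + 20·10^(66/10) = 1.552e+08.
L_eq = 10·log₁₀(1.552e+08/80) = 62.88 dB(A).

62.9 dB(A)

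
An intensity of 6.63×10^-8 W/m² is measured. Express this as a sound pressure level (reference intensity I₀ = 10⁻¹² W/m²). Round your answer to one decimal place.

48.2 dB

Dividing by I₀ shifts the exponent by 12: I/I₀ = 6.63×10^4.
L = 10·(0.8215 + 4) = 48.22 dB.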